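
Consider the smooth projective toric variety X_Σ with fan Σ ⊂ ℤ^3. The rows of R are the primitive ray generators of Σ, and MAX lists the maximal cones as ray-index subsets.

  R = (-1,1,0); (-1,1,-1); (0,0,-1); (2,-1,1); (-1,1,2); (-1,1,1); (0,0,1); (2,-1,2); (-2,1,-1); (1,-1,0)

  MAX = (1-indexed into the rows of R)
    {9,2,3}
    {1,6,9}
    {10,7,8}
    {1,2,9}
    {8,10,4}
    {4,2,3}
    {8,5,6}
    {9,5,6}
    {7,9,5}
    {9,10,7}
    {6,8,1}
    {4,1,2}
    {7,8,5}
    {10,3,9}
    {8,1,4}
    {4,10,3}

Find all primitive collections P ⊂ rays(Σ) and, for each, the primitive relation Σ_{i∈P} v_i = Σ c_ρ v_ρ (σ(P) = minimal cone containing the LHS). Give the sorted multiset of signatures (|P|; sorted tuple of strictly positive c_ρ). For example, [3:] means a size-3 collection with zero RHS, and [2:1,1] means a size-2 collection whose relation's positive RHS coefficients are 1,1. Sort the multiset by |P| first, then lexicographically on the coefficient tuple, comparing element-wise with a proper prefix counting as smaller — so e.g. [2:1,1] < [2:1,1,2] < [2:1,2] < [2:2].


Minimal non-faces — 21 found among 10 rays, 16 max cones:

  {1,10}:  v_{1} + v_{10} = 0  ⟹  sig = [2:]
  {3,7}:  v_{3} + v_{7} = 0  ⟹  sig = [2:]
  {4,9}:  v_{4} + v_{9} = 0  ⟹  sig = [2:]
  {1,3}:  v_{1} + v_{3} = v_{2}  ⟹  sig = [2:1]
  {1,7}:  v_{1} + v_{7} = v_{6}  ⟹  sig = [2:1]
  {2,7}:  v_{2} + v_{7} = v_{1}  ⟹  sig = [2:1]
  {2,10}:  v_{2} + v_{10} = v_{3}  ⟹  sig = [2:1]
  {3,5}:  v_{3} + v_{5} = v_{6}  ⟹  sig = [2:1]
  {3,6}:  v_{3} + v_{6} = v_{1}  ⟹  sig = [2:1]
  {3,8}:  v_{3} + v_{8} = v_{4}  ⟹  sig = [2:1]
  {4,7}:  v_{4} + v_{7} = v_{8}  ⟹  sig = [2:1]
  {6,7}:  v_{6} + v_{7} = v_{5}  ⟹  sig = [2:1]
  {6,10}:  v_{6} + v_{10} = v_{7}  ⟹  sig = [2:1]
  {8,9}:  v_{8} + v_{9} = v_{7}  ⟹  sig = [2:1]
  {2,5}:  v_{2} + v_{5} = v_{1} + v_{6}  ⟹  sig = [2:1,1]
  {2,8}:  v_{2} + v_{8} = v_{1} + v_{4}  ⟹  sig = [2:1,1]
  {4,5}:  v_{4} + v_{5} = v_{6} + v_{8}  ⟹  sig = [2:1,1]
  {4,6}:  v_{4} + v_{6} = v_{1} + v_{8}  ⟹  sig = [2:1,1]
  {1,5}:  v_{1} + v_{5} = 2·v_{6}  ⟹  sig = [2:2]
  {2,6}:  v_{2} + v_{6} = 2·v_{1}  ⟹  sig = [2:2]
  {5,10}:  v_{5} + v_{10} = 2·v_{7}  ⟹  sig = [2:2]

Hence PRS(X_Σ) =
    |P|=2: 21 collections, coeffs (), (), (), (1), (1), (1), (1), (1), (1), (1), (1), (1), (1), (1), (1,1), (1,1), (1,1), (1,1), (2), (2), (2)


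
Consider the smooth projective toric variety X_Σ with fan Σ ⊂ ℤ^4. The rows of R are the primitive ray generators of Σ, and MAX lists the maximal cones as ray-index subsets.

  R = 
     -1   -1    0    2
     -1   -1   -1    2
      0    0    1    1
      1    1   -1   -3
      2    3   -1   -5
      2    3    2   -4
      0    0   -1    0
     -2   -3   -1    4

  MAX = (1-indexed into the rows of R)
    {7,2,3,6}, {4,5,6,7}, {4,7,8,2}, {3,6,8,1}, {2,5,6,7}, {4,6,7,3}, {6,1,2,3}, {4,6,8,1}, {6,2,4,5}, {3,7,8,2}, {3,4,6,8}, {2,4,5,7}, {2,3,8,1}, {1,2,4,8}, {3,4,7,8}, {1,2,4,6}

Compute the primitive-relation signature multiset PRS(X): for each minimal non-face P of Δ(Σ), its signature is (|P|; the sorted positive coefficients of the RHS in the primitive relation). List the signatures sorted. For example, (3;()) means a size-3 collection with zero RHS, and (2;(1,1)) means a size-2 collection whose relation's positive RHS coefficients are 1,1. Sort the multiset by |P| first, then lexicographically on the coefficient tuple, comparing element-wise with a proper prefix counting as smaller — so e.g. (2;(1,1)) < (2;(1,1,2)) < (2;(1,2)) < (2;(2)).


9 collections generate NE(X_Σ); each relation:

  P={1,7}:  v_{1} + v_{7} = v_{2}  ⟹  sig = (2;(1))
  P={5,8}:  v_{5} + v_{8} = v_{2} + v_{4}  ⟹  sig = (2;(1,1))
  P={1,5}:  v_{1} + v_{5} = 2·v_{2} + v_{4} + v_{6}  ⟹  sig = (2;(1,1,2))
  P={3,5}:  v_{3} + v_{5} = v_{6} + 2·v_{7}  ⟹  sig = (2;(1,2))
  P={1,3,4}:  v_{1} + v_{3} + v_{4} = 0  ⟹  sig = (3;())
  P={6,7,8}:  v_{6} + v_{7} + v_{8} = 0  ⟹  sig = (3;())
  P={2,3,4}:  v_{2} + v_{3} + v_{4} = v_{7}  ⟹  sig = (3;(1))
  P={2,6,8}:  v_{2} + v_{6} + v_{8} = v_{1}  ⟹  sig = (3;(1))
  P={2,4,6,7}:  v_{2} + v_{4} + v_{6} + v_{7} = v_{5}  ⟹  sig = (4;(1))

so the primitive-relation signature multiset is
{ (2;(1)),  (2;(1,1)),  (2;(1,1,2)),  (2;(1,2)),  (3;()) ×2,  (3;(1)) ×2,  (4;(1)) }


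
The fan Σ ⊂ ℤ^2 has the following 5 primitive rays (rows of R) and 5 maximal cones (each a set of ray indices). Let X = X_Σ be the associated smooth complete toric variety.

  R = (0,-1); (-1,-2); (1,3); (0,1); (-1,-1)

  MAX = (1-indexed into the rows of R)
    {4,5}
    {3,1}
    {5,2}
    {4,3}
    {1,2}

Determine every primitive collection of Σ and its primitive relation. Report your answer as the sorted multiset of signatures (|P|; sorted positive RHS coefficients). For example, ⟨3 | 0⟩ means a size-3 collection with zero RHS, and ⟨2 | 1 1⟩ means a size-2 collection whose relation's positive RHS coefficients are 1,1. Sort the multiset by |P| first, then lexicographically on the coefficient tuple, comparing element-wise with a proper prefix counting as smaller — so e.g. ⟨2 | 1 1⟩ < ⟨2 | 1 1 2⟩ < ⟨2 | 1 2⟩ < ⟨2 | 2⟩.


Primitive collections (5):

  P = {1,4}:  v_{1} + v_{4} = 0  ⇒ sig = ⟨2 | 0⟩
  P = {1,5}:  v_{1} + v_{5} = v_{2}  ⇒ sig = ⟨2 | 1⟩
  P = {2,3}:  v_{2} + v_{3} = v_{4}  ⇒ sig = ⟨2 | 1⟩
  P = {2,4}:  v_{2} + v_{4} = v_{5}  ⇒ sig = ⟨2 | 1⟩
  P = {3,5}:  v_{3} + v_{5} = 2·v_{4}  ⇒ sig = ⟨2 | 2⟩

Hence PRS(X_Σ) =
    ⟨2 | 0⟩
    ⟨2 | 1⟩
    ⟨2 | 1⟩
    ⟨2 | 1⟩
    ⟨2 | 2⟩


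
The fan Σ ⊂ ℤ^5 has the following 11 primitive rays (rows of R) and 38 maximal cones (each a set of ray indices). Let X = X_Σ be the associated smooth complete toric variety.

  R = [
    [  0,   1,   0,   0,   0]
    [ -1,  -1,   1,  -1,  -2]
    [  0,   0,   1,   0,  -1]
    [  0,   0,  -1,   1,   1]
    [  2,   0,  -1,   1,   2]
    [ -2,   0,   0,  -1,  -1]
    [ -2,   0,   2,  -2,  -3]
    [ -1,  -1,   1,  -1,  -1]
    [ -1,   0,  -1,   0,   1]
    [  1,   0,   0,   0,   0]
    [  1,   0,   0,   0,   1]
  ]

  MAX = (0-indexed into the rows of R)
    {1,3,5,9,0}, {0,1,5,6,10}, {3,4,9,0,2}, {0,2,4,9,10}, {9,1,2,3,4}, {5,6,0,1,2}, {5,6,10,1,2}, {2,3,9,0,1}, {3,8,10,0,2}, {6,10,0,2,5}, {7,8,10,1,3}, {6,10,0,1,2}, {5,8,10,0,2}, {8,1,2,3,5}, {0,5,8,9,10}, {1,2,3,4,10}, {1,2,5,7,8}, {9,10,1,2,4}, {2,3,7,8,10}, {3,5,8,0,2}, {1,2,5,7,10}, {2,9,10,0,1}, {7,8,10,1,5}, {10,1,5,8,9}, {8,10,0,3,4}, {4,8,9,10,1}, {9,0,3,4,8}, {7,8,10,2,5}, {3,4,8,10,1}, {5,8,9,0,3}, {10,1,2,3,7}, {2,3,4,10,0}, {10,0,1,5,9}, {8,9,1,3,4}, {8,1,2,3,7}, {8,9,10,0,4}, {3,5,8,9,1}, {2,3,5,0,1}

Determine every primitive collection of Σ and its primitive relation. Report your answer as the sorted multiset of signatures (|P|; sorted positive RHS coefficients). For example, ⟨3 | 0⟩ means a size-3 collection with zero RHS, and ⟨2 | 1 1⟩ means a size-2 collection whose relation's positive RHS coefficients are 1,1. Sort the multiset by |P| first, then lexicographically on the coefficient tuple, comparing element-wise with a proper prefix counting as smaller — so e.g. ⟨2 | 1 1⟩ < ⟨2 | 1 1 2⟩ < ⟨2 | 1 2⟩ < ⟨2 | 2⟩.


20 minimal non-faces of Δ(Σ) (on 11 rays):

  • {3,6}:  v_{3} + v_{6} = v_{2} + v_{5}  ⟹  sig = ⟨2 | 1 1⟩
  • {4,5}:  v_{4} + v_{5} = v_{8} + v_{9}  ⟹  sig = ⟨2 | 1 1⟩
  • {7,9}:  v_{7} + v_{9} = v_{1} + v_{10}  ⟹  sig = ⟨2 | 1 1⟩
  • {0,7}:  v_{0} + v_{7} = v_{2} + v_{5} + v_{10}  ⟹  sig = ⟨2 | 1 1 1⟩
  • {4,6}:  v_{4} + v_{6} = v_{0} + v_{1} + v_{10}  ⟹  sig = ⟨2 | 1 1 1⟩
  • {4,7}:  v_{4} + v_{7} = v_{1} + v_{3} + 2·v_{10}  ⟹  sig = ⟨2 | 1 1 2⟩
  • {6,8}:  v_{6} + v_{8} = v_{2} + 2·v_{5} + v_{10}  ⟹  sig = ⟨2 | 1 1 2⟩
  • {6,9}:  v_{6} + v_{9} = 2·v_{0} + 2·v_{1} + v_{10}  ⟹  sig = ⟨2 | 1 2 2⟩
  • {6,7}:  v_{6} + v_{7} = v_{1} + 2·v_{2} + 2·v_{5} + 2·v_{10}  ⟹  sig = ⟨2 | 1 2 2 2⟩
  • {2,8,9}:  v_{2} + v_{8} + v_{9} = 0  ⟹  sig = ⟨3 | 0⟩
  • {0,1,4}:  v_{0} + v_{1} + v_{4} = v_{9}  ⟹  sig = ⟨3 | 1⟩
  • {0,1,8}:  v_{0} + v_{1} + v_{8} = v_{5}  ⟹  sig = ⟨3 | 1⟩
  • {3,5,10}:  v_{3} + v_{5} + v_{10} = v_{8}  ⟹  sig = ⟨3 | 1⟩
  • {3,9,10}:  v_{3} + v_{9} + v_{10} = v_{4}  ⟹  sig = ⟨3 | 1⟩
  • {2,4,8}:  v_{2} + v_{4} + v_{8} = v_{3} + v_{10}  ⟹  sig = ⟨3 | 1 1⟩
  • {2,5,9}:  v_{2} + v_{5} + v_{9} = v_{0} + v_{1}  ⟹  sig = ⟨3 | 1 1⟩
  • {3,5,7}:  v_{3} + v_{5} + v_{7} = v_{1} + v_{2} + 2·v_{8}  ⟹  sig = ⟨3 | 1 1 2⟩
  • {0,1,3,10}:  v_{0} + v_{1} + v_{3} + v_{10} = 0  ⟹  sig = ⟨4 | 0⟩
  • {1,2,8,10}:  v_{1} + v_{2} + v_{8} + v_{10} = v_{7}  ⟹  sig = ⟨4 | 1⟩
  • {0,1,2,5,10}:  v_{0} + v_{1} + v_{2} + v_{5} + v_{10} = v_{6}  ⟹  sig = ⟨5 | 1⟩

Sorted signature multiset PRS(X):
    |P|=2: 9 collections, coeffs (1,1), (1,1), (1,1), (1,1,1), (1,1,1), (1,1,2), (1,1,2), (1,2,2), (1,2,2,2)
    |P|=3: 8 collections, coeffs (), (1), (1), (1), (1), (1,1), (1,1), (1,1,2)
    |P|=4: 2 collections, coeffs (), (1)
    |P|=5: 1 collection, coeffs (1)


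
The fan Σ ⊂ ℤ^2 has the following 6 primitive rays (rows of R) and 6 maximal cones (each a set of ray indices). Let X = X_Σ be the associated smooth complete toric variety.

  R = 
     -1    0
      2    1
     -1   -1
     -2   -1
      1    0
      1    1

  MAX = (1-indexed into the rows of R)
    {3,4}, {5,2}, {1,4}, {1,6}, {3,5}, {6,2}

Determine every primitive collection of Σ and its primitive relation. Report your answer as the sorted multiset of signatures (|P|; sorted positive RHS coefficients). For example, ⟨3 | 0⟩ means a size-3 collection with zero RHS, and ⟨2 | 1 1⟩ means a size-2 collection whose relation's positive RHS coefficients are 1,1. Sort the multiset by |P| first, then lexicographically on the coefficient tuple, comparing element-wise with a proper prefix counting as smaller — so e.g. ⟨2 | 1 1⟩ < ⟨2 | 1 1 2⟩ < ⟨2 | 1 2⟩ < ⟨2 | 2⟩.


9 collections generate NE(X_Σ); each relation:

  P={1,5}:  v_{1} + v_{5} = 0  →  sig = ⟨2 | 0⟩
  P={2,4}:  v_{2} + v_{4} = 0  →  sig = ⟨2 | 0⟩
  P={3,6}:  v_{3} + v_{6} = 0  →  sig = ⟨2 | 0⟩
  P={1,2}:  v_{1} + v_{2} = v_{6}  →  sig = ⟨2 | 1⟩
  P={1,3}:  v_{1} + v_{3} = v_{4}  →  sig = ⟨2 | 1⟩
  P={2,3}:  v_{2} + v_{3} = v_{5}  →  sig = ⟨2 | 1⟩
  P={4,5}:  v_{4} + v_{5} = v_{3}  →  sig = ⟨2 | 1⟩
  P={4,6}:  v_{4} + v_{6} = v_{1}  →  sig = ⟨2 | 1⟩
  P={5,6}:  v_{5} + v_{6} = v_{2}  →  sig = ⟨2 | 1⟩

Signatures (|P|; sorted positive RHS coefficients), sorted:
    |P|=2: 9 collections, coeffs (), (), (), (1), (1), (1), (1), (1), (1)


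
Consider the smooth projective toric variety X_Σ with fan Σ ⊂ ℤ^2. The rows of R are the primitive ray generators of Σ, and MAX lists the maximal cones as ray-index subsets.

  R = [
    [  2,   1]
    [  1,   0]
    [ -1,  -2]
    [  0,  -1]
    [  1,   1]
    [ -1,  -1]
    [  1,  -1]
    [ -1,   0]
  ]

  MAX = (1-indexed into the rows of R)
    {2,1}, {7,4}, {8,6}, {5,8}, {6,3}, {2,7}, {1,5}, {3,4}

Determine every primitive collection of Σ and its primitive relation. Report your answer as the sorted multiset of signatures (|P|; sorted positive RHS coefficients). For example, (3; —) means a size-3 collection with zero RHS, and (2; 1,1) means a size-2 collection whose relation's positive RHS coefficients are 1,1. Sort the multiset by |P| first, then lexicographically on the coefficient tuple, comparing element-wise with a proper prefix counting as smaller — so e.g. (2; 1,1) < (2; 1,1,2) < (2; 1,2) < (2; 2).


|primitive collections| = 20. Relations:

  P = {2,8}:  v_{2} + v_{8} = 0  →  sig = (2; —)
  P = {5,6}:  v_{5} + v_{6} = 0  →  sig = (2; —)
  P = {1,3}:  v_{1} + v_{3} = v_{7}  →  sig = (2; 1)
  P = {1,6}:  v_{1} + v_{6} = v_{2}  →  sig = (2; 1)
  P = {1,8}:  v_{1} + v_{8} = v_{5}  →  sig = (2; 1)
  P = {2,4}:  v_{2} + v_{4} = v_{7}  →  sig = (2; 1)
  P = {2,5}:  v_{2} + v_{5} = v_{1}  →  sig = (2; 1)
  P = {2,6}:  v_{2} + v_{6} = v_{4}  →  sig = (2; 1)
  P = {3,5}:  v_{3} + v_{5} = v_{4}  →  sig = (2; 1)
  P = {4,5}:  v_{4} + v_{5} = v_{2}  →  sig = (2; 1)
  P = {4,6}:  v_{4} + v_{6} = v_{3}  →  sig = (2; 1)
  P = {4,8}:  v_{4} + v_{8} = v_{6}  →  sig = (2; 1)
  P = {7,8}:  v_{7} + v_{8} = v_{4}  →  sig = (2; 1)
  P = {1,4}:  v_{1} + v_{4} = 2·v_{2}  →  sig = (2; 2)
  P = {2,3}:  v_{2} + v_{3} = 2·v_{4}  →  sig = (2; 2)
  P = {3,8}:  v_{3} + v_{8} = 2·v_{6}  →  sig = (2; 2)
  P = {5,7}:  v_{5} + v_{7} = 2·v_{2}  →  sig = (2; 2)
  P = {6,7}:  v_{6} + v_{7} = 2·v_{4}  →  sig = (2; 2)
  P = {1,7}:  v_{1} + v_{7} = 3·v_{2}  →  sig = (2; 3)
  P = {3,7}:  v_{3} + v_{7} = 3·v_{4}  →  sig = (2; 3)

Hence PRS(X_Σ) =
    |P|=2: 20 collections, coeffs (), (), (1), (1), (1), (1), (1), (1), (1), (1), (1), (1), (1), (2), (2), (2), (2), (2), (3), (3)


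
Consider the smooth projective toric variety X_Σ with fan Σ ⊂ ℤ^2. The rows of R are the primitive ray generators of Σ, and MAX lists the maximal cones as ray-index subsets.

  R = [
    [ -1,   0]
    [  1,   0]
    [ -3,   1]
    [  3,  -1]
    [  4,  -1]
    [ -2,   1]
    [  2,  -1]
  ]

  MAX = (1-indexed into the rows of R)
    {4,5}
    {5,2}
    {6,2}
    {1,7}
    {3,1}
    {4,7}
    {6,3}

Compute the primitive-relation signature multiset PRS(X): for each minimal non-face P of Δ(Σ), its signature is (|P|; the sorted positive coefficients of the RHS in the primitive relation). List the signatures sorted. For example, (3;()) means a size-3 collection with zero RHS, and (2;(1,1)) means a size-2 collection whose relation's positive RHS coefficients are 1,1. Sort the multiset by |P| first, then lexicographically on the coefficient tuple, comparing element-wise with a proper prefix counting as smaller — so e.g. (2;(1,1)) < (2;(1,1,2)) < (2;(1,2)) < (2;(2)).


14 collections generate NE(X_Σ); each relation:

  • {1,2}:  v_{1} + v_{2} = 0  ⇒ sig = (2;())
  • {3,4}:  v_{3} + v_{4} = 0  ⇒ sig = (2;())
  • {6,7}:  v_{6} + v_{7} = 0  ⇒ sig = (2;())
  • {1,4}:  v_{1} + v_{4} = v_{7}  ⇒ sig = (2;(1))
  • {1,5}:  v_{1} + v_{5} = v_{4}  ⇒ sig = (2;(1))
  • {1,6}:  v_{1} + v_{6} = v_{3}  ⇒ sig = (2;(1))
  • {2,3}:  v_{2} + v_{3} = v_{6}  ⇒ sig = (2;(1))
  • {2,4}:  v_{2} + v_{4} = v_{5}  ⇒ sig = (2;(1))
  • {2,7}:  v_{2} + v_{7} = v_{4}  ⇒ sig = (2;(1))
  • {3,5}:  v_{3} + v_{5} = v_{2}  ⇒ sig = (2;(1))
  • {3,7}:  v_{3} + v_{7} = v_{1}  ⇒ sig = (2;(1))
  • {4,6}:  v_{4} + v_{6} = v_{2}  ⇒ sig = (2;(1))
  • {5,6}:  v_{5} + v_{6} = 2·v_{2}  ⇒ sig = (2;(2))
  • {5,7}:  v_{5} + v_{7} = 2·v_{4}  ⇒ sig = (2;(2))

Signatures (|P|; sorted positive RHS coefficients), sorted:
    |P|=2: 14 collections, coeffs (), (), (), (1), (1), (1), (1), (1), (1), (1), (1), (1), (2), (2)


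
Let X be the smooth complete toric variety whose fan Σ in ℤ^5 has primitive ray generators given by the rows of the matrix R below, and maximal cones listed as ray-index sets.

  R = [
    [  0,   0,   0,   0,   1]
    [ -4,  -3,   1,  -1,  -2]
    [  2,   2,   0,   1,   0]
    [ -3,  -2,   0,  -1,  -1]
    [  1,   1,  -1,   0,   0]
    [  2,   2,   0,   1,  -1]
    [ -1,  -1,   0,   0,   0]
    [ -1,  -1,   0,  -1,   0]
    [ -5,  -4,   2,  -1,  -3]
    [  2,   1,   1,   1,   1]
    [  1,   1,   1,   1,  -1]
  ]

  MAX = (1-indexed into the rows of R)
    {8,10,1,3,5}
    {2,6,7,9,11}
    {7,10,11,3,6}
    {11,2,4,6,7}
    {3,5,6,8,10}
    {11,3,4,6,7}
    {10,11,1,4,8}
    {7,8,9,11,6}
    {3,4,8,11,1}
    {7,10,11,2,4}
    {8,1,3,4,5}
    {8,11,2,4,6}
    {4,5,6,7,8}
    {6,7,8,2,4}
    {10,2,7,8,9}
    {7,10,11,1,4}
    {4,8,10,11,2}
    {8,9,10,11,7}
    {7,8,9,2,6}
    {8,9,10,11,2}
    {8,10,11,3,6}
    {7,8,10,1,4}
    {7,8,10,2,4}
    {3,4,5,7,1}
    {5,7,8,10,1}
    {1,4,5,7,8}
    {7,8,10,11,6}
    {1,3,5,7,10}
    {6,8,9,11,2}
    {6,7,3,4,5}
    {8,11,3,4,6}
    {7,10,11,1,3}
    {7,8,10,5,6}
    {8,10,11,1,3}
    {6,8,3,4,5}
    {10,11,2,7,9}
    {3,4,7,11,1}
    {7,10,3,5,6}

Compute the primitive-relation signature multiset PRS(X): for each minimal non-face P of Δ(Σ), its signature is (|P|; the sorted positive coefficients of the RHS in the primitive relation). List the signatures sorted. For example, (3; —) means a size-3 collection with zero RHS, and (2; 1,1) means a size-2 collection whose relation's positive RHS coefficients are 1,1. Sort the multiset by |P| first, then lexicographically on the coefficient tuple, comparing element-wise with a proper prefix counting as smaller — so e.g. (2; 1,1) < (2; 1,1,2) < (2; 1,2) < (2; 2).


Δ(Σ) — 11 vertices, 18 min non-faces:

  P={1,6}:  v_{1} + v_{6} = v_{3}  so sig = (2; 1)
  P={5,11}:  v_{5} + v_{11} = v_{6}  so sig = (2; 1)
  P={2,3}:  v_{2} + v_{3} = v_{4} + v_{11}  so sig = (2; 1,1)
  P={3,9}:  v_{3} + v_{9} = v_{2} + v_{11}  so sig = (2; 1,1)
  P={1,9}:  v_{1} + v_{9} = v_{2} + v_{4} + v_{10}  so sig = (2; 1,1,1)
  P={2,5}:  v_{2} + v_{5} = v_{4} + v_{6} + v_{7} + v_{8}  so sig = (2; 1,1,1,1)
  P={5,9}:  v_{5} + v_{9} = v_{2} + v_{6} + v_{7} + v_{8}  so sig = (2; 1,1,1,1)
  P={1,2}:  v_{1} + v_{2} = 2·v_{4} + v_{10}  so sig = (2; 1,2)
  P={4,9}:  v_{4} + v_{9} = 2·v_{2}  so sig = (2; 2)
  P={3,7,8}:  v_{3} + v_{7} + v_{8} = 0  so sig = (3; —)
  P={4,5,10}:  v_{4} + v_{5} + v_{10} = 0  so sig = (3; —)
  P={4,6,10}:  v_{4} + v_{6} + v_{10} = v_{11}  so sig = (3; 1)
  P={3,4,10}:  v_{3} + v_{4} + v_{10} = v_{1} + v_{11}  so sig = (3; 1,1)
  P={2,6,10}:  v_{2} + v_{6} + v_{10} = v_{7} + v_{8} + 2·v_{11}  so sig = (3; 1,1,2)
  P={6,9,10}:  v_{6} + v_{9} + v_{10} = 2·v_{7} + 2·v_{8} + 3·v_{11}  so sig = (3; 2,2,3)
  P={2,7,8,11}:  v_{2} + v_{7} + v_{8} + v_{11} = v_{9}  so sig = (4; 1)
  P={4,7,8,11}:  v_{4} + v_{7} + v_{8} + v_{11} = v_{2}  so sig = (4; 1)
  P={1,7,8,11}:  v_{1} + v_{7} + v_{8} + v_{11} = v_{4} + v_{10}  so sig = (4; 1,1)

Signatures (|P|; sorted positive RHS coefficients), sorted:
{ (2; 1) ×2,  (2; 1,1) ×2,  (2; 1,1,1),  (2; 1,1,1,1) ×2,  (2; 1,2),  (2; 2),  (3; —) ×2,  (3; 1),  (3; 1,1),  (3; 1,1,2),  (3; 2,2,3),  (4; 1) ×2,  (4; 1,1) }


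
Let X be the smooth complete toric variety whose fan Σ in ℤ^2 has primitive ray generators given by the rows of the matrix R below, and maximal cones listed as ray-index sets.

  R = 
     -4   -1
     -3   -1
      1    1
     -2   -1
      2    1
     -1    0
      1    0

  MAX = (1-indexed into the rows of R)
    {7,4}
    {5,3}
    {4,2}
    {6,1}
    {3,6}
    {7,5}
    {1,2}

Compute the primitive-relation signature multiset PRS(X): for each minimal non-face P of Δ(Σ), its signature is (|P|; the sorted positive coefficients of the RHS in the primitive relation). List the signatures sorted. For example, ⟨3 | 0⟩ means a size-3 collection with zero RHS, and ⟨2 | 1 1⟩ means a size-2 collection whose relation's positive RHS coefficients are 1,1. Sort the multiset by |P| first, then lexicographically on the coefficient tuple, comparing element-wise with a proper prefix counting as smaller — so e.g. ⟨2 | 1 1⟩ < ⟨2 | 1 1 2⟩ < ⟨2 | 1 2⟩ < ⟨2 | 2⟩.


Minimal non-faces — 14 found among 7 rays, 7 max cones:

  • {4,5}:  v_{4} + v_{5} = 0  →  sig = ⟨2 | 0⟩
  • {6,7}:  v_{6} + v_{7} = 0  →  sig = ⟨2 | 0⟩
  • {1,7}:  v_{1} + v_{7} = v_{2}  →  sig = ⟨2 | 1⟩
  • {2,5}:  v_{2} + v_{5} = v_{6}  →  sig = ⟨2 | 1⟩
  • {2,6}:  v_{2} + v_{6} = v_{1}  →  sig = ⟨2 | 1⟩
  • {2,7}:  v_{2} + v_{7} = v_{4}  →  sig = ⟨2 | 1⟩
  • {3,4}:  v_{3} + v_{4} = v_{6}  →  sig = ⟨2 | 1⟩
  • {3,7}:  v_{3} + v_{7} = v_{5}  →  sig = ⟨2 | 1⟩
  • {4,6}:  v_{4} + v_{6} = v_{2}  →  sig = ⟨2 | 1⟩
  • {5,6}:  v_{5} + v_{6} = v_{3}  →  sig = ⟨2 | 1⟩
  • {1,4}:  v_{1} + v_{4} = 2·v_{2}  →  sig = ⟨2 | 2⟩
  • {1,5}:  v_{1} + v_{5} = 2·v_{6}  →  sig = ⟨2 | 2⟩
  • {2,3}:  v_{2} + v_{3} = 2·v_{6}  →  sig = ⟨2 | 2⟩
  • {1,3}:  v_{1} + v_{3} = 3·v_{6}  →  sig = ⟨2 | 3⟩

so the primitive-relation signature multiset is
[⟨2 | 0⟩, ⟨2 | 0⟩, ⟨2 | 1⟩, ⟨2 | 1⟩, ⟨2 | 1⟩, ⟨2 | 1⟩, ⟨2 | 1⟩, ⟨2 | 1⟩, ⟨2 | 1⟩, ⟨2 | 1⟩, ⟨2 | 2⟩, ⟨2 | 2⟩, ⟨2 | 2⟩, ⟨2 | 3⟩]


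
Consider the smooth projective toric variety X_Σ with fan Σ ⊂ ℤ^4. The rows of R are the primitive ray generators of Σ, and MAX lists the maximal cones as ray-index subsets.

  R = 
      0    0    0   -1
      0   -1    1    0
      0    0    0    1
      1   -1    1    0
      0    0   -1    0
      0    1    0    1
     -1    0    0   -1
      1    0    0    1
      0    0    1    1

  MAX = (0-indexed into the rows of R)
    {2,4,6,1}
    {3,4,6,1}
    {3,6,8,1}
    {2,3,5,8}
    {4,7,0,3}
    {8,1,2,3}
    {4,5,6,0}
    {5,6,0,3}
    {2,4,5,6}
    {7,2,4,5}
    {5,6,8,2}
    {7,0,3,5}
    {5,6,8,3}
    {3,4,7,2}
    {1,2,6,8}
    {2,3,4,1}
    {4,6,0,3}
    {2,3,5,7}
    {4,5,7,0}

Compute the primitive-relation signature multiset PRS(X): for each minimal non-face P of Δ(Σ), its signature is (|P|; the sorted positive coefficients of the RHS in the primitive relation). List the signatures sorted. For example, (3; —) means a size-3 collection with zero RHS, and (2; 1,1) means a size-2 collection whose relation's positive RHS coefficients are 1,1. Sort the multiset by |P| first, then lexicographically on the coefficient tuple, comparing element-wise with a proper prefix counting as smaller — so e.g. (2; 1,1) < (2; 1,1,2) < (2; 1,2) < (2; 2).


|primitive collections| = 10. Relations:

  {0,2}:  v_{0} + v_{2} = 0 — sig = (2; —)
  {6,7}:  v_{6} + v_{7} = 0 — sig = (2; —)
  {1,5}:  v_{1} + v_{5} = v_{8} — sig = (2; 1)
  {4,8}:  v_{4} + v_{8} = v_{2} — sig = (2; 1)
  {0,1}:  v_{0} + v_{1} = v_{3} + v_{6} — sig = (2; 1,1)
  {1,7}:  v_{1} + v_{7} = v_{2} + v_{3} — sig = (2; 1,1)
  {0,8}:  v_{0} + v_{8} = v_{3} + v_{5} + v_{6} — sig = (2; 1,1,1)
  {7,8}:  v_{7} + v_{8} = v_{2} + v_{3} + v_{5} — sig = (2; 1,1,1)
  {2,3,6}:  v_{2} + v_{3} + v_{6} = v_{1} — sig = (3; 1)
  {3,4,5}:  v_{3} + v_{4} + v_{5} = v_{7} — sig = (3; 1)

Sorted signature multiset PRS(X):
    |P|=2: 8 collections, coeffs (), (), (1), (1), (1,1), (1,1), (1,1,1), (1,1,1)
    |P|=3: 2 collections, coeffs (1), (1)


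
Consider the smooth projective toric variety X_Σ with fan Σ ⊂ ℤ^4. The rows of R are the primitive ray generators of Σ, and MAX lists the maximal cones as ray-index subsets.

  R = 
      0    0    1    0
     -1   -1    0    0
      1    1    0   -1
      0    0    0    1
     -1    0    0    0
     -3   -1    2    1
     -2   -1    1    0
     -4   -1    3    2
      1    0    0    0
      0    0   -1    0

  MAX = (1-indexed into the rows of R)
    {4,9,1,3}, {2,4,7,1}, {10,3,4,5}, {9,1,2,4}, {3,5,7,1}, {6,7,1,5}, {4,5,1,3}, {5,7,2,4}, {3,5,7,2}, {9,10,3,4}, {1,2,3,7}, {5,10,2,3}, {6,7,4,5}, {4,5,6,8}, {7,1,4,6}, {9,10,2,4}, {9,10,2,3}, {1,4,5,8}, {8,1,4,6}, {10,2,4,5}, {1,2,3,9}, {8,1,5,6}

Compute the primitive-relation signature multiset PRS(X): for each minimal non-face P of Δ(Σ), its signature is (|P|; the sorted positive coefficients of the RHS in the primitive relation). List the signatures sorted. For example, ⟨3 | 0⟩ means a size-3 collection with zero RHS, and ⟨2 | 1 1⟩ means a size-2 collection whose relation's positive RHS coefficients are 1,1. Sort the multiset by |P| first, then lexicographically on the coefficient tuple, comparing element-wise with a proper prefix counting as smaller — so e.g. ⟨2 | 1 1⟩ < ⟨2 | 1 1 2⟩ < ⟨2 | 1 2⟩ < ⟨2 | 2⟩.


|primitive collections| = 18. Relations:

  P = {1,10}:  v_{1} + v_{10} = 0  ⇒ sig = ⟨2 | 0⟩
  P = {5,9}:  v_{5} + v_{9} = 0  ⇒ sig = ⟨2 | 0⟩
  P = {7,9}:  v_{7} + v_{9} = v_{1} + v_{2}  ⇒ sig = ⟨2 | 1 1⟩
  P = {7,10}:  v_{7} + v_{10} = v_{2} + v_{5}  ⇒ sig = ⟨2 | 1 1⟩
  P = {2,8}:  v_{2} + v_{8} = v_{4} + v_{6} + v_{7}  ⇒ sig = ⟨2 | 1 1 1⟩
  P = {6,9}:  v_{6} + v_{9} = v_{1} + v_{4} + v_{7}  ⇒ sig = ⟨2 | 1 1 1⟩
  P = {6,10}:  v_{6} + v_{10} = v_{4} + v_{5} + v_{7}  ⇒ sig = ⟨2 | 1 1 1⟩
  P = {8,9}:  v_{8} + v_{9} = v_{1} + v_{4} + v_{6}  ⇒ sig = ⟨2 | 1 1 1⟩
  P = {8,10}:  v_{8} + v_{10} = v_{4} + v_{5} + v_{6}  ⇒ sig = ⟨2 | 1 1 1⟩
  P = {2,6}:  v_{2} + v_{6} = v_{4} + 2·v_{7}  ⇒ sig = ⟨2 | 1 2⟩
  P = {3,8}:  v_{3} + v_{8} = 3·v_{1} + v_{4} + 3·v_{5}  ⇒ sig = ⟨2 | 1 3 3⟩
  P = {7,8}:  v_{7} + v_{8} = 2·v_{6}  ⇒ sig = ⟨2 | 2⟩
  P = {3,6}:  v_{3} + v_{6} = 2·v_{1} + 2·v_{5}  ⇒ sig = ⟨2 | 2 2⟩
  P = {2,3,4}:  v_{2} + v_{3} + v_{4} = 0  ⇒ sig = ⟨3 | 0⟩
  P = {1,2,5}:  v_{1} + v_{2} + v_{5} = v_{7}  ⇒ sig = ⟨3 | 1⟩
  P = {3,4,7}:  v_{3} + v_{4} + v_{7} = v_{1} + v_{5}  ⇒ sig = ⟨3 | 1 1⟩
  P = {1,4,5,6}:  v_{1} + v_{4} + v_{5} + v_{6} = v_{8}  ⇒ sig = ⟨4 | 1⟩
  P = {1,4,5,7}:  v_{1} + v_{4} + v_{5} + v_{7} = v_{6}  ⇒ sig = ⟨4 | 1⟩

Hence PRS(X_Σ) =
[⟨2 | 0⟩, ⟨2 | 0⟩, ⟨2 | 1 1⟩, ⟨2 | 1 1⟩, ⟨2 | 1 1 1⟩, ⟨2 | 1 1 1⟩, ⟨2 | 1 1 1⟩, ⟨2 | 1 1 1⟩, ⟨2 | 1 1 1⟩, ⟨2 | 1 2⟩, ⟨2 | 1 3 3⟩, ⟨2 | 2⟩, ⟨2 | 2 2⟩, ⟨3 | 0⟩, ⟨3 | 1⟩, ⟨3 | 1 1⟩, ⟨4 | 1⟩, ⟨4 | 1⟩]


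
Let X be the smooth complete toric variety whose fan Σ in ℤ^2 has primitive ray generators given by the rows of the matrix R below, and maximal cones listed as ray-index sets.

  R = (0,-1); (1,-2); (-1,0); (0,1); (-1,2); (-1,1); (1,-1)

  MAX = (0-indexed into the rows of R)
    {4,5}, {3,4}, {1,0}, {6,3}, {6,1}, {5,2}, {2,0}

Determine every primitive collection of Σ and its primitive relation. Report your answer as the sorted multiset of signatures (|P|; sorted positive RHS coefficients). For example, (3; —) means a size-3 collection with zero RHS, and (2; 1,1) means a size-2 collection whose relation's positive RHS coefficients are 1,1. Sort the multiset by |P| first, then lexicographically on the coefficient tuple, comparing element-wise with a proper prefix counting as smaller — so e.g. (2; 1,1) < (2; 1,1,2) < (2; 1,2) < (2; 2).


14 minimal non-faces of Δ(Σ) (on 7 rays):

  P={0,3}:  v_{0} + v_{3} = 0  ⇒ sig = (2; —)
  P={1,4}:  v_{1} + v_{4} = 0  ⇒ sig = (2; —)
  P={5,6}:  v_{5} + v_{6} = 0  ⇒ sig = (2; —)
  P={0,4}:  v_{0} + v_{4} = v_{5}  ⇒ sig = (2; 1)
  P={0,5}:  v_{0} + v_{5} = v_{2}  ⇒ sig = (2; 1)
  P={0,6}:  v_{0} + v_{6} = v_{1}  ⇒ sig = (2; 1)
  P={1,3}:  v_{1} + v_{3} = v_{6}  ⇒ sig = (2; 1)
  P={1,5}:  v_{1} + v_{5} = v_{0}  ⇒ sig = (2; 1)
  P={2,3}:  v_{2} + v_{3} = v_{5}  ⇒ sig = (2; 1)
  P={2,6}:  v_{2} + v_{6} = v_{0}  ⇒ sig = (2; 1)
  P={3,5}:  v_{3} + v_{5} = v_{4}  ⇒ sig = (2; 1)
  P={4,6}:  v_{4} + v_{6} = v_{3}  ⇒ sig = (2; 1)
  P={1,2}:  v_{1} + v_{2} = 2·v_{0}  ⇒ sig = (2; 2)
  P={2,4}:  v_{2} + v_{4} = 2·v_{5}  ⇒ sig = (2; 2)

Signatures (|P|; sorted positive RHS coefficients), sorted:
    |P|=2: 14 collections, coeffs (), (), (), (1), (1), (1), (1), (1), (1), (1), (1), (1), (2), (2)


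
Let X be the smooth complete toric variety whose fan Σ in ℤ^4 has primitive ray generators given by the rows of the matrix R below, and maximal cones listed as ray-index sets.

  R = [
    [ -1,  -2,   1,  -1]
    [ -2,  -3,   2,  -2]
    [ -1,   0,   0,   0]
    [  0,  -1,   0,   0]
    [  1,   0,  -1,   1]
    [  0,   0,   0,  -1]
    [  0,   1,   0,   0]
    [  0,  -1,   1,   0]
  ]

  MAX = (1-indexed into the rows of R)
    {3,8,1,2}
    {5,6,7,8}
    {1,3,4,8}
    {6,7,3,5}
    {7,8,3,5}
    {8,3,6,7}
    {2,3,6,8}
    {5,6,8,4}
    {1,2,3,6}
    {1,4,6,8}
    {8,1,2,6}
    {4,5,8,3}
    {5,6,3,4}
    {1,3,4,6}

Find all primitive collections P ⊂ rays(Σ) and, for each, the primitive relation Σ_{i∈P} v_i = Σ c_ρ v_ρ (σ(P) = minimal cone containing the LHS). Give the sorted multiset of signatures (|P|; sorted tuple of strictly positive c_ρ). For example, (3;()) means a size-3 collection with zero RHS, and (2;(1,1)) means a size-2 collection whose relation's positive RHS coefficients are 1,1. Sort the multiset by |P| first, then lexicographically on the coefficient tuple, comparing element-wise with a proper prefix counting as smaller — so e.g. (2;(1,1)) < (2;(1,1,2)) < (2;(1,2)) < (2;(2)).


Minimal non-faces — 9 found among 8 rays, 14 max cones:

  {4,7}:  v_{4} + v_{7} = 0  so sig = (2;())
  {2,5}:  v_{2} + v_{5} = v_{1} + v_{4}  so sig = (2;(1,1))
  {1,7}:  v_{1} + v_{7} = v_{3} + v_{6} + v_{8}  so sig = (2;(1,1,1))
  {1,5}:  v_{1} + v_{5} = 2·v_{4}  so sig = (2;(2))
  {2,4}:  v_{2} + v_{4} = 2·v_{1}  so sig = (2;(2))
  {2,7}:  v_{2} + v_{7} = 2·v_{3} + 2·v_{6} + 2·v_{8}  so sig = (2;(2,2,2))
  {1,3,6,8}:  v_{1} + v_{3} + v_{6} + v_{8} = v_{2}  so sig = (4;(1))
  {3,4,6,8}:  v_{3} + v_{4} + v_{6} + v_{8} = v_{1}  so sig = (4;(1))
  {3,5,6,8}:  v_{3} + v_{5} + v_{6} + v_{8} = v_{4}  so sig = (4;(1))

Hence PRS(X_Σ) =
{ (2;()),  (2;(1,1)),  (2;(1,1,1)),  (2;(2)) ×2,  (2;(2,2,2)),  (4;(1)) ×3 }


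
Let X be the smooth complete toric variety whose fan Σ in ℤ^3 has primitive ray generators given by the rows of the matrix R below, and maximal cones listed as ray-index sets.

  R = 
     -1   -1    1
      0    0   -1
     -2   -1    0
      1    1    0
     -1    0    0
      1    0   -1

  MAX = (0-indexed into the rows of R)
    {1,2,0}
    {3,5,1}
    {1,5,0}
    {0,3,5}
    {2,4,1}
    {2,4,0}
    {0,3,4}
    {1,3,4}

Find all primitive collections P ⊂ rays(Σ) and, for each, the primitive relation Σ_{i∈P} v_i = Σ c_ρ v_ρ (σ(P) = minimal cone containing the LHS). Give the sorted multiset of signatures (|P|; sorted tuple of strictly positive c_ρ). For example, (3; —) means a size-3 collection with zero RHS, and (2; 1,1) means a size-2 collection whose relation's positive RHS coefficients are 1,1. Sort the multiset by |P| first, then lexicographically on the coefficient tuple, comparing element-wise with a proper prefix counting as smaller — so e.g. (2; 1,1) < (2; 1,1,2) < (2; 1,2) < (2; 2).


|primitive collections| = 5. Relations:

  P = {2,3}:  v_{2} + v_{3} = v_{4}  ⇒ sig = (2; 1)
  P = {4,5}:  v_{4} + v_{5} = v_{1}  ⇒ sig = (2; 1)
  P = {2,5}:  v_{2} + v_{5} = v_{0} + 2·v_{1}  ⇒ sig = (2; 1,2)
  P = {0,1,3}:  v_{0} + v_{1} + v_{3} = 0  ⇒ sig = (3; —)
  P = {0,1,4}:  v_{0} + v_{1} + v_{4} = v_{2}  ⇒ sig = (3; 1)

Sorted signature multiset PRS(X):
[(2; 1), (2; 1), (2; 1,2), (3; —), (3; 1)]


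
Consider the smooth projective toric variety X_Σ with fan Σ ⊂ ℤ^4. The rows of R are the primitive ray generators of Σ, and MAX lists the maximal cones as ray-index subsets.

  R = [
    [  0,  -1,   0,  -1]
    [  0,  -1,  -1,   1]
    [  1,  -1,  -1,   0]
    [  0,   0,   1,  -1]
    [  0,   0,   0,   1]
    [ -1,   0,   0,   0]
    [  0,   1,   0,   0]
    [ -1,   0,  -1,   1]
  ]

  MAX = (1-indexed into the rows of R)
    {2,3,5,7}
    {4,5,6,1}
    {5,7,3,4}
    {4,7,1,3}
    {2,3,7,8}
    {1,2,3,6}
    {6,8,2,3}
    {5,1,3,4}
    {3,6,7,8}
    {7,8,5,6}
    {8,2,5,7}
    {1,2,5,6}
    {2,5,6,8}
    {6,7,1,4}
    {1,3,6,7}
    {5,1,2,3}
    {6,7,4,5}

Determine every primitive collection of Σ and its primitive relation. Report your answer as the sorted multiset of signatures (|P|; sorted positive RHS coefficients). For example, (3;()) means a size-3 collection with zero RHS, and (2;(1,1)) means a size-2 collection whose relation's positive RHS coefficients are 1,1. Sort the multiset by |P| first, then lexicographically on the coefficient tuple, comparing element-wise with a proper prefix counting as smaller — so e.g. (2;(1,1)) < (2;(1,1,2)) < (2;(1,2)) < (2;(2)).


Primitive collections (9):

  P={4,8}:  v_{4} + v_{8} = v_{6}  ⇒ sig = (2;(1))
  P={2,4}:  v_{2} + v_{4} = v_{1} + v_{5}  ⇒ sig = (2;(1,1))
  P={1,8}:  v_{1} + v_{8} = v_{3} + 2·v_{6}  ⇒ sig = (2;(1,2))
  P={1,5,7}:  v_{1} + v_{5} + v_{7} = 0  ⇒ sig = (3;())
  P={2,6,7}:  v_{2} + v_{6} + v_{7} = v_{8}  ⇒ sig = (3;(1))
  P={3,4,6}:  v_{3} + v_{4} + v_{6} = v_{1}  ⇒ sig = (3;(1))
  P={3,5,6}:  v_{3} + v_{5} + v_{6} = v_{2}  ⇒ sig = (3;(1))
  P={1,2,7}:  v_{1} + v_{2} + v_{7} = v_{3} + v_{6}  ⇒ sig = (3;(1,1))
  P={3,5,8}:  v_{3} + v_{5} + v_{8} = 2·v_{2} + v_{7}  ⇒ sig = (3;(1,2))

Signatures (|P|; sorted positive RHS coefficients), sorted:
[(2;(1)), (2;(1,1)), (2;(1,2)), (3;()), (3;(1)), (3;(1)), (3;(1)), (3;(1,1)), (3;(1,2))]


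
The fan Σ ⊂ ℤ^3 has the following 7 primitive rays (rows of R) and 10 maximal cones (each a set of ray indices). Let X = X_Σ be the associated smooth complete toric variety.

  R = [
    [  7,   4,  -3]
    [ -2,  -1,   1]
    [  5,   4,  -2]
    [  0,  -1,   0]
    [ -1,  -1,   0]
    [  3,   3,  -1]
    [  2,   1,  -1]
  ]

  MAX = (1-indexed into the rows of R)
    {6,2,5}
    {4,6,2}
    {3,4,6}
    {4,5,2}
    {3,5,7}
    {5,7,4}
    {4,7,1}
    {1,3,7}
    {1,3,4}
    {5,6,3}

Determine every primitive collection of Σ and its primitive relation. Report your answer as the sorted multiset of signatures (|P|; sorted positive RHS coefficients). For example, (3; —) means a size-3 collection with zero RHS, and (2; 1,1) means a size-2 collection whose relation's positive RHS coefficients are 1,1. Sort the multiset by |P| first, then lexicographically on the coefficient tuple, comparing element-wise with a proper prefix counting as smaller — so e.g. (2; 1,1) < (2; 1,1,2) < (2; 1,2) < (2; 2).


Minimal non-faces — 9 found among 7 rays, 10 max cones:

  P={2,7}:  v_{2} + v_{7} = 0  so sig = (2; —)
  P={2,3}:  v_{2} + v_{3} = v_{6}  so sig = (2; 1)
  P={6,7}:  v_{6} + v_{7} = v_{3}  so sig = (2; 1)
  P={1,2}:  v_{1} + v_{2} = v_{3} + v_{4}  so sig = (2; 1,1)
  P={1,6}:  v_{1} + v_{6} = 2·v_{3} + v_{4}  so sig = (2; 1,2)
  P={1,5}:  v_{1} + v_{5} = 3·v_{7}  so sig = (2; 3)
  P={3,4,7}:  v_{3} + v_{4} + v_{7} = v_{1}  so sig = (3; 1)
  P={4,5,6}:  v_{4} + v_{5} + v_{6} = v_{7}  so sig = (3; 1)
  P={3,4,5}:  v_{3} + v_{4} + v_{5} = 2·v_{7}  so sig = (3; 2)

Signatures (|P|; sorted positive RHS coefficients), sorted:
    (2; —)
    (2; 1)
    (2; 1)
    (2; 1,1)
    (2; 1,2)
    (2; 3)
    (3; 1)
    (3; 1)
    (3; 2)


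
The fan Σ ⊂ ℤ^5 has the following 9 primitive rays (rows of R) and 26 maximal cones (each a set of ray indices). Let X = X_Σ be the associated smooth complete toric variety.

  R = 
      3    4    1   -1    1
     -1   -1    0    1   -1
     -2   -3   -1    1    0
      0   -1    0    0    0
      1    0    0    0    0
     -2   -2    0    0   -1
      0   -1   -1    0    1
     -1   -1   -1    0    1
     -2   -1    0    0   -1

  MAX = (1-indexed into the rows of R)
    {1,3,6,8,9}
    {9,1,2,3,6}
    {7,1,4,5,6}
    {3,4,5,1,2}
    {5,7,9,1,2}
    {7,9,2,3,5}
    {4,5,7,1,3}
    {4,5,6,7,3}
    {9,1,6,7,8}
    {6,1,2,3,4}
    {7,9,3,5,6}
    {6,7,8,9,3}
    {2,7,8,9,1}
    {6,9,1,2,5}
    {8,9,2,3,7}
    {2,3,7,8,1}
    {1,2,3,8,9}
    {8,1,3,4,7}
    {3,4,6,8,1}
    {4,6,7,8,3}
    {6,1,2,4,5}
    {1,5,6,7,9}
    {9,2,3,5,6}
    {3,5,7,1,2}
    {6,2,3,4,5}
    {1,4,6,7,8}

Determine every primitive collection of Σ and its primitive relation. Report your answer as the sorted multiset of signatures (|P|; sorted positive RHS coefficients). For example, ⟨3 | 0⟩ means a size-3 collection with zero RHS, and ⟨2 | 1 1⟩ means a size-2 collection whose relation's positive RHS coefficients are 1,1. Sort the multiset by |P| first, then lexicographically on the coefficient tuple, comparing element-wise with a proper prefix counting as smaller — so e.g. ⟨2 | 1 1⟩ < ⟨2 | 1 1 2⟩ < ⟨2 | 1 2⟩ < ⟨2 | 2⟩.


Σ has 10 primitive collections:

  P = {4,9}:  v_{4} + v_{9} = v_{6} — sig = ⟨2 | 1⟩
  P = {5,8}:  v_{5} + v_{8} = v_{7} — sig = ⟨2 | 1⟩
  P = {2,4,8}:  v_{2} + v_{4} + v_{8} = v_{3} — sig = ⟨3 | 1⟩
  P = {2,4,7}:  v_{2} + v_{4} + v_{7} = v_{3} + v_{5} — sig = ⟨3 | 1 1⟩
  P = {2,6,8}:  v_{2} + v_{6} + v_{8} = v_{3} + v_{9} — sig = ⟨3 | 1 1⟩
  P = {2,6,7}:  v_{2} + v_{6} + v_{7} = v_{3} + v_{5} + v_{9} — sig = ⟨3 | 1 1 1⟩
  P = {1,3,5,9}:  v_{1} + v_{3} + v_{5} + v_{9} = 0 — sig = ⟨4 | 0⟩
  P = {1,3,5,6}:  v_{1} + v_{3} + v_{5} + v_{6} = v_{4} — sig = ⟨4 | 1⟩
  P = {1,3,7,9}:  v_{1} + v_{3} + v_{7} + v_{9} = v_{8} — sig = ⟨4 | 1⟩
  P = {1,3,6,7}:  v_{1} + v_{3} + v_{6} + v_{7} = v_{4} + v_{8} — sig = ⟨4 | 1 1⟩

Signatures (|P|; sorted positive RHS coefficients), sorted:
    |P|=2: 2 collections, coeffs (1), (1)
    |P|=3: 4 collections, coeffs (1), (1,1), (1,1), (1,1,1)
    |P|=4: 4 collections, coeffs (), (1), (1), (1,1)


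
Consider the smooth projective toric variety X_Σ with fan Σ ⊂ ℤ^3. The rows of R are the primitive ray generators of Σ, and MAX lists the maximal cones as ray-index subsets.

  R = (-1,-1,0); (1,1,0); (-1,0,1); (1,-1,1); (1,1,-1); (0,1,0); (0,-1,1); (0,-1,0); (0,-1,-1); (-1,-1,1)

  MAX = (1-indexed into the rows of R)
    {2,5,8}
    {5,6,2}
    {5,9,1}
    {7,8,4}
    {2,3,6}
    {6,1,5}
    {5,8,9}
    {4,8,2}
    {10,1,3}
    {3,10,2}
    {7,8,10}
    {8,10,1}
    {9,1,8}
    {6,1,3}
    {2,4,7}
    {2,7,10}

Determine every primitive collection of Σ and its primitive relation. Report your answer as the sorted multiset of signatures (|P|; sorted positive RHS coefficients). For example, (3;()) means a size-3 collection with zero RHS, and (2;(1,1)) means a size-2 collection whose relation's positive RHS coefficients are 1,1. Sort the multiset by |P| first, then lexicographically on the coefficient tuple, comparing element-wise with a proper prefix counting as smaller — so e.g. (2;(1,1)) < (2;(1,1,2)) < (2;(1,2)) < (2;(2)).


Primitive collections (24):

  P={1,2}:  v_{1} + v_{2} = 0 — sig = (2;())
  P={5,10}:  v_{5} + v_{10} = 0 — sig = (2;())
  P={6,8}:  v_{6} + v_{8} = 0 — sig = (2;())
  P={3,5}:  v_{3} + v_{5} = v_{6} — sig = (2;(1))
  P={3,8}:  v_{3} + v_{8} = v_{10} — sig = (2;(1))
  P={3,9}:  v_{3} + v_{9} = v_{1} — sig = (2;(1))
  P={6,10}:  v_{6} + v_{10} = v_{3} — sig = (2;(1))
  P={1,4}:  v_{1} + v_{4} = v_{7} + v_{8} — sig = (2;(1,1))
  P={1,7}:  v_{1} + v_{7} = v_{8} + v_{10} — sig = (2;(1,1))
  P={2,9}:  v_{2} + v_{9} = v_{5} + v_{8} — sig = (2;(1,1))
  P={4,6}:  v_{4} + v_{6} = v_{2} + v_{7} — sig = (2;(1,1))
  P={5,7}:  v_{5} + v_{7} = v_{2} + v_{8} — sig = (2;(1,1))
  P={6,7}:  v_{6} + v_{7} = v_{2} + v_{10} — sig = (2;(1,1))
  P={6,9}:  v_{6} + v_{9} = v_{1} + v_{5} — sig = (2;(1,1))
  P={9,10}:  v_{9} + v_{10} = v_{1} + v_{8} — sig = (2;(1,1))
  P={3,4}:  v_{3} + v_{4} = v_{2} + v_{7} + v_{10} — sig = (2;(1,1,1))
  P={3,7}:  v_{3} + v_{7} = v_{2} + 2·v_{10} — sig = (2;(1,2))
  P={4,9}:  v_{4} + v_{9} = v_{2} + 3·v_{8} — sig = (2;(1,3))
  P={4,10}:  v_{4} + v_{10} = 2·v_{7} — sig = (2;(2))
  P={7,9}:  v_{7} + v_{9} = 2·v_{8} — sig = (2;(2))
  P={4,5}:  v_{4} + v_{5} = 2·v_{2} + 2·v_{8} — sig = (2;(2,2))
  P={1,5,8}:  v_{1} + v_{5} + v_{8} = v_{9} — sig = (3;(1))
  P={2,7,8}:  v_{2} + v_{7} + v_{8} = v_{4} — sig = (3;(1))
  P={2,8,10}:  v_{2} + v_{8} + v_{10} = v_{7} — sig = (3;(1))

so the primitive-relation signature multiset is
    |P|=2: 21 collections, coeffs (), (), (), (1), (1), (1), (1), (1,1), (1,1), (1,1), (1,1), (1,1), (1,1), (1,1), (1,1), (1,1,1), (1,2), (1,3), (2), (2), (2,2)
    |P|=3: 3 collections, coeffs (1), (1), (1)


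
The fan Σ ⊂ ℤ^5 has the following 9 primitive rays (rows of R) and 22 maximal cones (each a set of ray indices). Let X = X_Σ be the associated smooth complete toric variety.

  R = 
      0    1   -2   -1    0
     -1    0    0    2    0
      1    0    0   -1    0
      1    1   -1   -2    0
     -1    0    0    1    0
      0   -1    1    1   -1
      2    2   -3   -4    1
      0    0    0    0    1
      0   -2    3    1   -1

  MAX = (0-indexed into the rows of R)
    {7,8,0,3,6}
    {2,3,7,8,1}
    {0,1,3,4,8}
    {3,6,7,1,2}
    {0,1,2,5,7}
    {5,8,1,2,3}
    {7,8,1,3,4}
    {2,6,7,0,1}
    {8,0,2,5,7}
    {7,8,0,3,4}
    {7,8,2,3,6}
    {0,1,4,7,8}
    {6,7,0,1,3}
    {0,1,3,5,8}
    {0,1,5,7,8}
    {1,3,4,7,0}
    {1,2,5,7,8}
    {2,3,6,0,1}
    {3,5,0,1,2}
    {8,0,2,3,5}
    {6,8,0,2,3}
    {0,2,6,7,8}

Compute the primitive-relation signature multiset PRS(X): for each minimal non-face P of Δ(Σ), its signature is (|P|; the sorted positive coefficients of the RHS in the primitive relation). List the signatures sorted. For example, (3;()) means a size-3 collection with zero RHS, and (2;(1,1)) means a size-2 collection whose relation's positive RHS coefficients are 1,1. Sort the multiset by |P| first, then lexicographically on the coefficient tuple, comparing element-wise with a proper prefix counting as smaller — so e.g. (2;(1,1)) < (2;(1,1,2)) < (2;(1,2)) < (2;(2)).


The 9 primitive collections of Σ (r=9, n=5):

  • {2,4}:  v_{2} + v_{4} = 0 ; sig = (2;())
  • {4,5}:  v_{4} + v_{5} = v_{0} + v_{1} + v_{8} ; sig = (2;(1,1,1))
  • {4,6}:  v_{4} + v_{6} = v_{0} + v_{3} + v_{7} ; sig = (2;(1,1,1))
  • {5,6}:  v_{5} + v_{6} = v_{0} + 2·v_{2} ; sig = (2;(1,2))
  • {1,6,8}:  v_{1} + v_{6} + v_{8} = v_{2} ; sig = (3;(1))
  • {3,5,7}:  v_{3} + v_{5} + v_{7} = v_{2} ; sig = (3;(1))
  • {0,1,2,8}:  v_{0} + v_{1} + v_{2} + v_{8} = v_{5} ; sig = (4;(1))
  • {0,2,3,7}:  v_{0} + v_{2} + v_{3} + v_{7} = v_{6} ; sig = (4;(1))
  • {0,1,3,7,8}:  v_{0} + v_{1} + v_{3} + v_{7} + v_{8} = 0 ; sig = (5;())

Hence PRS(X_Σ) =
    |P|=2: 4 collections, coeffs (), (1,1,1), (1,1,1), (1,2)
    |P|=3: 2 collections, coeffs (1), (1)
    |P|=4: 2 collections, coeffs (1), (1)
    |P|=5: 1 collection, coeffs ()
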